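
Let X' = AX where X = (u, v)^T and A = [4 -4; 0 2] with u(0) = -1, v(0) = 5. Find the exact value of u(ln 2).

-136

A = [[4,-4],[0,2]]; eigenvalues λ = 2, 4.
Eigenvectors: (-2,-1) for λ=2, (-1,0) for λ=4.
From the initial condition, c_1 = -5, c_2 = 11.
u(ln 2) = (-5)(2^2)(-2) + (11)(2^4)(-1) = -136.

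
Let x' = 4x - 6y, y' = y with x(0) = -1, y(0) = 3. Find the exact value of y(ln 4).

A = [[4,-6],[0,1]]; eigenvalues λ = 4, 1.
Eigenvectors: (1,0) for λ=4, (-2,-1) for λ=1.
From the initial condition, c_1 = -7, c_2 = -3.
y(ln 4) = (-7)(4^4)(0) + (-3)(4^1)(-1) = 12.

12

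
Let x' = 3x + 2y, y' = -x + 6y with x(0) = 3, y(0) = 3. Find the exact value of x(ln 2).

A = [[3,2],[-1,6]]; eigenvalues λ = 4, 5.
Eigenvectors: (2,1) for λ=4, (-1,-1) for λ=5.
From the initial condition, c_1 = 0, c_2 = -3.
x(ln 2) = (0)(2^4)(2) + (-3)(2^5)(-1) = 96.

96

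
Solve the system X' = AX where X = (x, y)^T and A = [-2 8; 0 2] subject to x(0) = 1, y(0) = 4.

Coefficient matrix A = [[-2, 8], [0, 2]].
Characteristic polynomial det(A - λI) = λ^2 - 4 = 0.
Eigenvalues λ = 2, -2.
For λ=2: (A-λI) row 1 is [-4, 8], so an eigenvector is (-2, -1).
For λ=-2: (A-λI) row 1 is [0, 8], so an eigenvector is (1, 0).
General solution: C_1e^(2t)(-2,-1) + C_2e^(-2t)(1,0).
Applying x(0)=1, y(0)=4 gives C_1=-4, C_2=-7.

x(t) = 8e^(2t) - 7e^(-2t), y(t) = 4e^(2t)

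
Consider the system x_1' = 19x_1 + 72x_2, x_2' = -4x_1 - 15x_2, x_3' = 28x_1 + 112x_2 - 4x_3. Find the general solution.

Coefficient matrix A = [[19, 72, 0], [-4, -15, 0], [28, 112, -4]].
det(A - λI) = 0 gives eigenvalues λ = 3, 1, -4.
For λ=3: eigenvector (9,-2,4).
For λ=1: eigenvector (-4,1,0).
For λ=-4: eigenvector (0,0,1).
General solution: K_1e^(3t)(9,-2,4) + K_2e^(t)(-4,1,0) + K_3e^(-4t)(0,0,1).

x_1(t) = 9K_1e^(3t) - 4K_2e^(t), x_2(t) = -2K_1e^(3t) + K_2e^(t), x_3(t) = 4K_1e^(3t) + K_3e^(-4t)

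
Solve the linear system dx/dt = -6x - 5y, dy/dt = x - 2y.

x(t) = 2K_1e^(-4t)sin(t) - K_1e^(-4t)cos(t) - K_2e^(-4t)sin(t) - 2K_2e^(-4t)cos(t), y(t) = -K_1e^(-4t)sin(t) + K_2e^(-4t)cos(t)

Coefficient matrix A = [[-6, -5], [1, -2]].
Characteristic polynomial det(A - λI) = λ^2 + 8λ + 17 = 0.
Eigenvalues λ = -4 ± i (complex conjugate pair).
For λ=-4+i: an eigenvector is (-1,0) - i(2,-1) = (-1 - 2i, 0 + i).
A real fundamental pair from Re and Im of e^((-4+i)t)v: X_1 = e^(-4t)(cos(t)·(-1,0) + sin(t)·(2,-1)), X_2 = e^(-4t)(sin(t)·(-1,0) - cos(t)·(2,-1)).
General solution: K_1X_1 + K_2X_2.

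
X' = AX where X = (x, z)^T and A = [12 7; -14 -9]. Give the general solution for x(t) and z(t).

x(t) = -c_1e^(-2t) + c_2e^(5t), z(t) = 2c_1e^(-2t) - c_2e^(5t)

Coefficient matrix A = [[12, 7], [-14, -9]].
Characteristic polynomial det(A - λI) = λ^2 - 3λ - 10 = 0.
Eigenvalues λ = -2, 5.
For λ=-2: (A-λI) row 1 is [14, 7], so an eigenvector is (-1, 2).
For λ=5: (A-λI) row 1 is [7, 7], so an eigenvector is (1, -1).
General solution: c_1e^(-2t)(-1,2) + c_2e^(5t)(1,-1).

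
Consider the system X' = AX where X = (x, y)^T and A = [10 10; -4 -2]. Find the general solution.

x(t) = -c_1e^(4t)sin(2t) - 2c_1e^(4t)cos(2t) - 2c_2e^(4t)sin(2t) + c_2e^(4t)cos(2t), y(t) = c_1e^(4t)sin(2t) + c_1e^(4t)cos(2t) + c_2e^(4t)sin(2t) - c_2e^(4t)cos(2t)

Coefficient matrix A = [[10, 10], [-4, -2]].
Characteristic polynomial det(A - λI) = λ^2 - 8λ + 20 = 0.
Eigenvalues λ = 4 ± 2i (complex conjugate pair).
For λ=4+2i: an eigenvector is (-2,1) - i(-1,1) = (-2 + i, 1 - i).
A real fundamental pair from Re and Im of e^((4+2i)t)v: X_1 = e^(4t)(cos(2t)·(-2,1) + sin(2t)·(-1,1)), X_2 = e^(4t)(sin(2t)·(-2,1) - cos(2t)·(-1,1)).
General solution: c_1X_1 + c_2X_2.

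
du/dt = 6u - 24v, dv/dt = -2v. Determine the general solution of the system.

u(t) = -K_1e^(6t) + 3K_2e^(-2t), v(t) = K_2e^(-2t)

Coefficient matrix A = [[6, -24], [0, -2]].
Characteristic polynomial det(A - λI) = λ^2 - 4λ - 12 = 0.
Eigenvalues λ = 6, -2.
For λ=6: (A-λI) row 1 is [0, -24], so an eigenvector is (-1, 0).
For λ=-2: (A-λI) row 1 is [8, -24], so an eigenvector is (3, 1).
General solution: K_1e^(6t)(-1,0) + K_2e^(-2t)(3,1).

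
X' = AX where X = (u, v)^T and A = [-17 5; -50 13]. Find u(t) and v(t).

u(t) = C_1e^(-2t)cos(5t) + C_2e^(-2t)sin(5t), v(t) = -C_1e^(-2t)sin(5t) + 3C_1e^(-2t)cos(5t) + 3C_2e^(-2t)sin(5t) + C_2e^(-2t)cos(5t)

Coefficient matrix A = [[-17, 5], [-50, 13]].
Characteristic polynomial det(A - λI) = λ^2 + 4λ + 29 = 0.
Eigenvalues λ = -2 ± 5i (complex conjugate pair).
For λ=-2+5i: an eigenvector is (1,3) - i(0,-1) = (1, 3 + i).
A real fundamental pair from Re and Im of e^((-2+5i)t)v: X_1 = e^(-2t)(cos(5t)·(1,3) + sin(5t)·(0,-1)), X_2 = e^(-2t)(sin(5t)·(1,3) - cos(5t)·(0,-1)).
General solution: C_1X_1 + C_2X_2.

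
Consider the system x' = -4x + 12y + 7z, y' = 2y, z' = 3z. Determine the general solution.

Coefficient matrix A = [[-4, 12, 7], [0, 2, 0], [0, 0, 3]].
det(A - λI) = 0 gives eigenvalues λ = -4, 2, 3.
For λ=-4: eigenvector (1,0,0).
For λ=2: eigenvector (2,1,0).
For λ=3: eigenvector (1,0,1).
General solution: c_1e^(-4t)(1,0,0) + c_2e^(2t)(2,1,0) + c_3e^(3t)(1,0,1).

x(t) = c_1e^(-4t) + 2c_2e^(2t) + c_3e^(3t), y(t) = c_2e^(2t), z(t) = c_3e^(3t)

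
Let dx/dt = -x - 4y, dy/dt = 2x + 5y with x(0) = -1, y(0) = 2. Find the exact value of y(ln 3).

A = [[-1,-4],[2,5]]; eigenvalues λ = 1, 3.
Eigenvectors: (2,-1) for λ=1, (1,-1) for λ=3.
From the initial condition, c_1 = 1, c_2 = -3.
y(ln 3) = (1)(3^1)(-1) + (-3)(3^3)(-1) = 78.

78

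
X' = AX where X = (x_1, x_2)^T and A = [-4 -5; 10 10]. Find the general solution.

Coefficient matrix A = [[-4, -5], [10, 10]].
Characteristic polynomial det(A - λI) = λ^2 - 6λ + 10 = 0.
Eigenvalues λ = 3 ± i (complex conjugate pair).
For λ=3+i: an eigenvector is (1,-1) - i(-2,3) = (1 + 2i, -1 - 3i).
A real fundamental pair from Re and Im of e^((3+i)t)v: X_1 = e^(3t)(cos(t)·(1,-1) + sin(t)·(-2,3)), X_2 = e^(3t)(sin(t)·(1,-1) - cos(t)·(-2,3)).
General solution: K_1X_1 + K_2X_2.

x_1(t) = -2K_1e^(3t)sin(t) + K_1e^(3t)cos(t) + K_2e^(3t)sin(t) + 2K_2e^(3t)cos(t), x_2(t) = 3K_1e^(3t)sin(t) - K_1e^(3t)cos(t) - K_2e^(3t)sin(t) - 3K_2e^(3t)cos(t)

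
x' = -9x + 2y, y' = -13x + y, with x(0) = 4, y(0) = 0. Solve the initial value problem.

Coefficient matrix A = [[-9, 2], [-13, 1]].
Characteristic polynomial det(A - λI) = λ^2 + 8λ + 17 = 0.
Eigenvalues λ = -4 ± i (complex conjugate pair).
For λ=-4+i: an eigenvector is (1,3) - i(1,2) = (1 - i, 3 - 2i).
A real fundamental pair from Re and Im of e^((-4+i)t)v: X_1 = e^(-4t)(cos(t)·(1,3) + sin(t)·(1,2)), X_2 = e^(-4t)(sin(t)·(1,3) - cos(t)·(1,2)).
General solution: c_1X_1 + c_2X_2.
Applying x(0)=4, y(0)=0 gives c_1=-8, c_2=-12.

x(t) = -20e^(-4t)sin(t) + 4e^(-4t)cos(t), y(t) = -52e^(-4t)sin(t)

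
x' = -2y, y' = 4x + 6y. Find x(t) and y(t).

x(t) = -C_1e^(4t) + C_2e^(2t), y(t) = 2C_1e^(4t) - C_2e^(2t)

Coefficient matrix A = [[0, -2], [4, 6]].
Characteristic polynomial det(A - λI) = λ^2 - 6λ + 8 = 0.
Eigenvalues λ = 4, 2.
For λ=4: (A-λI) row 1 is [-4, -2], so an eigenvector is (-1, 2).
For λ=2: (A-λI) row 1 is [-2, -2], so an eigenvector is (1, -1).
General solution: C_1e^(4t)(-1,2) + C_2e^(2t)(1,-1).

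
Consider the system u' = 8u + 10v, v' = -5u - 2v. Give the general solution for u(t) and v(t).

u(t) = K_1e^(3t)sin(5t) - K_1e^(3t)cos(5t) - K_2e^(3t)sin(5t) - K_2e^(3t)cos(5t), v(t) = K_1e^(3t)cos(5t) + K_2e^(3t)sin(5t)

Coefficient matrix A = [[8, 10], [-5, -2]].
Characteristic polynomial det(A - λI) = λ^2 - 6λ + 34 = 0.
Eigenvalues λ = 3 ± 5i (complex conjugate pair).
For λ=3+5i: an eigenvector is (-1,1) - i(1,0) = (-1 - i, 1).
A real fundamental pair from Re and Im of e^((3+5i)t)v: X_1 = e^(3t)(cos(5t)·(-1,1) + sin(5t)·(1,0)), X_2 = e^(3t)(sin(5t)·(-1,1) - cos(5t)·(1,0)).
General solution: K_1X_1 + K_2X_2.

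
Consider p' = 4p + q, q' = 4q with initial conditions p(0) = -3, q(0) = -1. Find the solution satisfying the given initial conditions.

Coefficient matrix A = [[4, 1], [0, 4]].
Characteristic polynomial det(A - λI) = λ^2 - 8λ + 16 = 0.
Single eigenvalue λ = 4 with algebraic multiplicity 2.
Eigenvector v = (-1,0); generalized eigenvector w with (A-λI)w=v is (1,-1).
General solution: e^(4t)[K_1·v + K_2·(t·v + w)].
Applying p(0)=-3, q(0)=-1 gives K_1=4, K_2=1.

p(t) = -te^(4t) - 3e^(4t), q(t) = -e^(4t)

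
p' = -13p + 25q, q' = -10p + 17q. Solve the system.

p(t) = -c_1e^(2t)sin(5t) + 2c_1e^(2t)cos(5t) + 2c_2e^(2t)sin(5t) + c_2e^(2t)cos(5t), q(t) = -c_1e^(2t)sin(5t) + c_1e^(2t)cos(5t) + c_2e^(2t)sin(5t) + c_2e^(2t)cos(5t)

Coefficient matrix A = [[-13, 25], [-10, 17]].
Characteristic polynomial det(A - λI) = λ^2 - 4λ + 29 = 0.
Eigenvalues λ = 2 ± 5i (complex conjugate pair).
For λ=2+5i: an eigenvector is (2,1) - i(-1,-1) = (2 + i, 1 + i).
A real fundamental pair from Re and Im of e^((2+5i)t)v: X_1 = e^(2t)(cos(5t)·(2,1) + sin(5t)·(-1,-1)), X_2 = e^(2t)(sin(5t)·(2,1) - cos(5t)·(-1,-1)).
General solution: c_1X_1 + c_2X_2.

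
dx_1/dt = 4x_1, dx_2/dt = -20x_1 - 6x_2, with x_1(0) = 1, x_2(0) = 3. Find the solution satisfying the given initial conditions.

x_1(t) = e^(4t), x_2(t) = -2e^(4t) + 5e^(-6t)

Coefficient matrix A = [[4, 0], [-20, -6]].
Characteristic polynomial det(A - λI) = λ^2 + 2λ - 24 = 0.
Eigenvalues λ = 4, -6.
For λ=4: (A-λI) row 2 is [-20, -10], so an eigenvector is (1, -2).
For λ=-6: (A-λI) row 1 is [10, 0], so an eigenvector is (0, 1).
General solution: c_1e^(4t)(1,-2) + c_2e^(-6t)(0,1).
Applying x_1(0)=1, x_2(0)=3 gives c_1=1, c_2=5.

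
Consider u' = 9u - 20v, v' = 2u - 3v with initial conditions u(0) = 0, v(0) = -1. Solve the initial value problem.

u(t) = 10e^(3t)sin(2t), v(t) = 3e^(3t)sin(2t) - e^(3t)cos(2t)

Coefficient matrix A = [[9, -20], [2, -3]].
Characteristic polynomial det(A - λI) = λ^2 - 6λ + 13 = 0.
Eigenvalues λ = 3 ± 2i (complex conjugate pair).
For λ=3+2i: an eigenvector is (-1,0) - i(-3,-1) = (-1 + 3i, 0 + i).
A real fundamental pair from Re and Im of e^((3+2i)t)v: X_1 = e^(3t)(cos(2t)·(-1,0) + sin(2t)·(-3,-1)), X_2 = e^(3t)(sin(2t)·(-1,0) - cos(2t)·(-3,-1)).
General solution: K_1X_1 + K_2X_2.
Applying u(0)=0, v(0)=-1 gives K_1=-3, K_2=-1.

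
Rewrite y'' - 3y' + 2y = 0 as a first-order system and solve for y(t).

Let x_1 = y, x_2 = y'. Then x_1' = x_2 and x_2' = -2x_1 + 3x_2.
A = [[0,1],[-2,3]]; det(A-λI) = λ^2 - 3λ + 2.
Eigenvalues λ = 2, 1 with eigenvectors (1,2), (1,1).

y(t) = C_1e^(2t) + C_2e^(t)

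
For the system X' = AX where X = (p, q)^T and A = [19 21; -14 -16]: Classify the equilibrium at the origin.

saddle

A = [[19,21],[-14,-16]]; det(A-λI) = λ^2 - 3λ - 10.
λ = 5, -2: opposite signs.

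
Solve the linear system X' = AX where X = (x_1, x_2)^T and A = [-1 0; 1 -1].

x_1(t) = -C_2e^(-t), x_2(t) = -C_1e^(-t) - C_2te^(-t) + 3C_2e^(-t)

Coefficient matrix A = [[-1, 0], [1, -1]].
Characteristic polynomial det(A - λI) = λ^2 + 2λ + 1 = 0.
Single eigenvalue λ = -1 with algebraic multiplicity 2.
Eigenvector v = (0,-1); generalized eigenvector w with (A-λI)w=v is (-1,3).
General solution: e^(-t)[C_1·v + C_2·(t·v + w)].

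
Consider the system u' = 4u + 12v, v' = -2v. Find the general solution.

u(t) = 2C_1e^(-2t) + C_2e^(4t), v(t) = -C_1e^(-2t)

Coefficient matrix A = [[4, 12], [0, -2]].
Characteristic polynomial det(A - λI) = λ^2 - 2λ - 8 = 0.
Eigenvalues λ = -2, 4.
For λ=-2: (A-λI) row 1 is [6, 12], so an eigenvector is (2, -1).
For λ=4: (A-λI) row 1 is [0, 12], so an eigenvector is (1, 0).
General solution: C_1e^(-2t)(2,-1) + C_2e^(4t)(1,0).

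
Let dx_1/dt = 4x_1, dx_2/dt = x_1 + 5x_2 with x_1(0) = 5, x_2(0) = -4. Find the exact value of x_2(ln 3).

A = [[4,0],[1,5]]; eigenvalues λ = 4, 5.
Eigenvectors: (1,-1) for λ=4, (0,-1) for λ=5.
From the initial condition, c_1 = 5, c_2 = -1.
x_2(ln 3) = (5)(3^4)(-1) + (-1)(3^5)(-1) = -162.

-162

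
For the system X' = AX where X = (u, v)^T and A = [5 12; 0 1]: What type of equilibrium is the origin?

unstable node

A = [[5,12],[0,1]]; det(A-λI) = λ^2 - 6λ + 5.
λ = 5, 1: both positive.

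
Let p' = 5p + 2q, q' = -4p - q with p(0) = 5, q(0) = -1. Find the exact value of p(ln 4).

A = [[5,2],[-4,-1]]; eigenvalues λ = 1, 3.
Eigenvectors: (1,-2) for λ=1, (1,-1) for λ=3.
From the initial condition, c_1 = -4, c_2 = 9.
p(ln 4) = (-4)(4^1)(1) + (9)(4^3)(1) = 560.

560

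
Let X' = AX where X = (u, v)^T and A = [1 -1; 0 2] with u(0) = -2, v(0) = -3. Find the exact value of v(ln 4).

A = [[1,-1],[0,2]]; eigenvalues λ = 2, 1.
Eigenvectors: (-1,1) for λ=2, (1,0) for λ=1.
From the initial condition, c_1 = -3, c_2 = -5.
v(ln 4) = (-3)(4^2)(1) + (-5)(4^1)(0) = -48.

-48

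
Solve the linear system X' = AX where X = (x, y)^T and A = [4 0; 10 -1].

x(t) = -C_1e^(4t), y(t) = -2C_1e^(4t) - C_2e^(-t)

Coefficient matrix A = [[4, 0], [10, -1]].
Characteristic polynomial det(A - λI) = λ^2 - 3λ - 4 = 0.
Eigenvalues λ = 4, -1.
For λ=4: (A-λI) row 2 is [10, -5], so an eigenvector is (-1, -2).
For λ=-1: (A-λI) row 1 is [5, 0], so an eigenvector is (0, -1).
General solution: C_1e^(4t)(-1,-2) + C_2e^(-t)(0,-1).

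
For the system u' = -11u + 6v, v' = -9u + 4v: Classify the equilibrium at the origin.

stable node

A = [[-11,6],[-9,4]]; det(A-λI) = λ^2 + 7λ + 10.
λ = -2, -5: both negative.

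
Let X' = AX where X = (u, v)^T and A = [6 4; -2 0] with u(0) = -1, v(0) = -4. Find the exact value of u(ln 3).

-729

A = [[6,4],[-2,0]]; eigenvalues λ = 2, 4.
Eigenvectors: (-1,1) for λ=2, (-2,1) for λ=4.
From the initial condition, c_1 = -9, c_2 = 5.
u(ln 3) = (-9)(3^2)(-1) + (5)(3^4)(-2) = -729.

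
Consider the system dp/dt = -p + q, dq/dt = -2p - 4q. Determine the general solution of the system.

Coefficient matrix A = [[-1, 1], [-2, -4]].
Characteristic polynomial det(A - λI) = λ^2 + 5λ + 6 = 0.
Eigenvalues λ = -2, -3.
For λ=-2: (A-λI) row 1 is [1, 1], so an eigenvector is (1, -1).
For λ=-3: (A-λI) row 1 is [2, 1], so an eigenvector is (1, -2).
General solution: C_1e^(-2t)(1,-1) + C_2e^(-3t)(1,-2).

p(t) = C_1e^(-2t) + C_2e^(-3t), q(t) = -C_1e^(-2t) - 2C_2e^(-3t)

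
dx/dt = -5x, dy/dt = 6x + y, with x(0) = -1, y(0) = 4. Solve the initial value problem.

x(t) = -e^(-5t), y(t) = 3e^(t) + e^(-5t)

Coefficient matrix A = [[-5, 0], [6, 1]].
Characteristic polynomial det(A - λI) = λ^2 + 4λ - 5 = 0.
Eigenvalues λ = 1, -5.
For λ=1: (A-λI) row 1 is [-6, 0], so an eigenvector is (0, 1).
For λ=-5: (A-λI) row 2 is [6, 6], so an eigenvector is (1, -1).
General solution: K_1e^(t)(0,1) + K_2e^(-5t)(1,-1).
Applying x(0)=-1, y(0)=4 gives K_1=3, K_2=-1.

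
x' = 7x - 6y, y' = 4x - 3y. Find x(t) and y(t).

x(t) = -3c_1e^(3t) - c_2e^(t), y(t) = -2c_1e^(3t) - c_2e^(t)

Coefficient matrix A = [[7, -6], [4, -3]].
Characteristic polynomial det(A - λI) = λ^2 - 4λ + 3 = 0.
Eigenvalues λ = 3, 1.
For λ=3: (A-λI) row 1 is [4, -6], so an eigenvector is (-3, -2).
For λ=1: (A-λI) row 1 is [6, -6], so an eigenvector is (-1, -1).
General solution: c_1e^(3t)(-3,-2) + c_2e^(t)(-1,-1).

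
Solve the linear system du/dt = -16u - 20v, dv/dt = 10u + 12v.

u(t) = -3C_1e^(-2t)sin(2t) - C_1e^(-2t)cos(2t) - C_2e^(-2t)sin(2t) + 3C_2e^(-2t)cos(2t), v(t) = 2C_1e^(-2t)sin(2t) + C_1e^(-2t)cos(2t) + C_2e^(-2t)sin(2t) - 2C_2e^(-2t)cos(2t)

Coefficient matrix A = [[-16, -20], [10, 12]].
Characteristic polynomial det(A - λI) = λ^2 + 4λ + 8 = 0.
Eigenvalues λ = -2 ± 2i (complex conjugate pair).
For λ=-2+2i: an eigenvector is (-1,1) - i(-3,2) = (-1 + 3i, 1 - 2i).
A real fundamental pair from Re and Im of e^((-2+2i)t)v: X_1 = e^(-2t)(cos(2t)·(-1,1) + sin(2t)·(-3,2)), X_2 = e^(-2t)(sin(2t)·(-1,1) - cos(2t)·(-3,2)).
General solution: C_1X_1 + C_2X_2.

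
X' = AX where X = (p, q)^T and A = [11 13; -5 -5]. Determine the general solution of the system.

p(t) = -2K_1e^(3t)sin(t) + 3K_1e^(3t)cos(t) + 3K_2e^(3t)sin(t) + 2K_2e^(3t)cos(t), q(t) = K_1e^(3t)sin(t) - 2K_1e^(3t)cos(t) - 2K_2e^(3t)sin(t) - K_2e^(3t)cos(t)

Coefficient matrix A = [[11, 13], [-5, -5]].
Characteristic polynomial det(A - λI) = λ^2 - 6λ + 10 = 0.
Eigenvalues λ = 3 ± i (complex conjugate pair).
For λ=3+i: an eigenvector is (3,-2) - i(-2,1) = (3 + 2i, -2 - i).
A real fundamental pair from Re and Im of e^((3+i)t)v: X_1 = e^(3t)(cos(t)·(3,-2) + sin(t)·(-2,1)), X_2 = e^(3t)(sin(t)·(3,-2) - cos(t)·(-2,1)).
General solution: K_1X_1 + K_2X_2.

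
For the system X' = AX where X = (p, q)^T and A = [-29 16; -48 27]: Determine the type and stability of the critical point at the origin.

A = [[-29,16],[-48,27]]; det(A-λI) = λ^2 + 2λ - 15.
λ = 3, -5: opposite signs.

saddle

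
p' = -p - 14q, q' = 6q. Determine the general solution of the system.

p(t) = -2c_1e^(6t) - c_2e^(-t), q(t) = c_1e^(6t)

Coefficient matrix A = [[-1, -14], [0, 6]].
Characteristic polynomial det(A - λI) = λ^2 - 5λ - 6 = 0.
Eigenvalues λ = 6, -1.
For λ=6: (A-λI) row 1 is [-7, -14], so an eigenvector is (-2, 1).
For λ=-1: (A-λI) row 1 is [0, -14], so an eigenvector is (-1, 0).
General solution: c_1e^(6t)(-2,1) + c_2e^(-t)(-1,0).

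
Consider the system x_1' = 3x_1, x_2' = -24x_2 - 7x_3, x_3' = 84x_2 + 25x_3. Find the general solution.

Coefficient matrix A = [[3, 0, 0], [0, -24, -7], [0, 84, 25]].
det(A - λI) = 0 gives eigenvalues λ = 3, -3, 4.
For λ=3: eigenvector (1,0,0).
For λ=-3: eigenvector (0,-1,3).
For λ=4: eigenvector (0,-1,4).
General solution: c_1e^(3t)(1,0,0) + c_2e^(-3t)(0,-1,3) + c_3e^(4t)(0,-1,4).

x_1(t) = c_1e^(3t), x_2(t) = -c_2e^(-3t) - c_3e^(4t), x_3(t) = 3c_2e^(-3t) + 4c_3e^(4t)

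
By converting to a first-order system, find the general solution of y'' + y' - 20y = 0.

y(t) = c_1e^(-5t) + c_2e^(4t)

Let x_1 = y, x_2 = y'. Then x_1' = x_2 and x_2' = 20x_1 - x_2.
A = [[0,1],[20,-1]]; det(A-λI) = λ^2 + λ - 20.
Eigenvalues λ = -5, 4 with eigenvectors (1,-5), (1,4).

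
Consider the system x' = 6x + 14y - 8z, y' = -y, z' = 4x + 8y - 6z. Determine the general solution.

Coefficient matrix A = [[6, 14, -8], [0, -1, 0], [4, 8, -6]].
det(A - λI) = 0 gives eigenvalues λ = -2, -1, 2.
For λ=-2: eigenvector (-1,0,-1).
For λ=-1: eigenvector (-2,1,0).
For λ=2: eigenvector (2,0,1).
General solution: C_1e^(-2t)(-1,0,-1) + C_2e^(-t)(-2,1,0) + C_3e^(2t)(2,0,1).

x(t) = -C_1e^(-2t) - 2C_2e^(-t) + 2C_3e^(2t), y(t) = C_2e^(-t), z(t) = -C_1e^(-2t) + C_3e^(2t)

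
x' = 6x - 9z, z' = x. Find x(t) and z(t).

Coefficient matrix A = [[6, -9], [1, 0]].
Characteristic polynomial det(A - λI) = λ^2 - 6λ + 9 = 0.
Single eigenvalue λ = 3 with algebraic multiplicity 2.
Eigenvector v = (3,1); generalized eigenvector w with (A-λI)w=v is (1,0).
General solution: e^(3t)[K_1·v + K_2·(t·v + w)].

x(t) = 3K_1e^(3t) + 3K_2te^(3t) + K_2e^(3t), z(t) = K_1e^(3t) + K_2te^(3t)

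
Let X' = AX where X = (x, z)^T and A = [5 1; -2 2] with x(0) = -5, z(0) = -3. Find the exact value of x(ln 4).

A = [[5,1],[-2,2]]; eigenvalues λ = 3, 4.
Eigenvectors: (-1,2) for λ=3, (1,-1) for λ=4.
From the initial condition, c_1 = -8, c_2 = -13.
x(ln 4) = (-8)(4^3)(-1) + (-13)(4^4)(1) = -2816.

-2816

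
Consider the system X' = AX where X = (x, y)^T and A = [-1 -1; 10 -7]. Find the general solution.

x(t) = -c_1e^(-4t)sin(t) + c_2e^(-4t)cos(t), y(t) = -3c_1e^(-4t)sin(t) + c_1e^(-4t)cos(t) + c_2e^(-4t)sin(t) + 3c_2e^(-4t)cos(t)

Coefficient matrix A = [[-1, -1], [10, -7]].
Characteristic polynomial det(A - λI) = λ^2 + 8λ + 17 = 0.
Eigenvalues λ = -4 ± i (complex conjugate pair).
For λ=-4+i: an eigenvector is (0,1) - i(-1,-3) = (0 + i, 1 + 3i).
A real fundamental pair from Re and Im of e^((-4+i)t)v: X_1 = e^(-4t)(cos(t)·(0,1) + sin(t)·(-1,-3)), X_2 = e^(-4t)(sin(t)·(0,1) - cos(t)·(-1,-3)).
General solution: c_1X_1 + c_2X_2.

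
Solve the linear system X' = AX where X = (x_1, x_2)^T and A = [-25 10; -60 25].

Coefficient matrix A = [[-25, 10], [-60, 25]].
Characteristic polynomial det(A - λI) = λ^2 - 25 = 0.
Eigenvalues λ = -5, 5.
For λ=-5: (A-λI) row 1 is [-20, 10], so an eigenvector is (1, 2).
For λ=5: (A-λI) row 1 is [-30, 10], so an eigenvector is (1, 3).
General solution: c_1e^(-5t)(1,2) + c_2e^(5t)(1,3).

x_1(t) = c_1e^(-5t) + c_2e^(5t), x_2(t) = 2c_1e^(-5t) + 3c_2e^(5t)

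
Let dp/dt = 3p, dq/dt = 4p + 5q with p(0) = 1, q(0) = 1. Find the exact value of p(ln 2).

A = [[3,0],[4,5]]; eigenvalues λ = 5, 3.
Eigenvectors: (0,1) for λ=5, (1,-2) for λ=3.
From the initial condition, c_1 = 3, c_2 = 1.
p(ln 2) = (3)(2^5)(0) + (1)(2^3)(1) = 8.

8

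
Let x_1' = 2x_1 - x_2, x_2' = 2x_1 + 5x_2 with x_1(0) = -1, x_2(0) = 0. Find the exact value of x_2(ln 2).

-16

A = [[2,-1],[2,5]]; eigenvalues λ = 3, 4.
Eigenvectors: (-1,1) for λ=3, (-1,2) for λ=4.
From the initial condition, c_1 = 2, c_2 = -1.
x_2(ln 2) = (2)(2^3)(1) + (-1)(2^4)(2) = -16.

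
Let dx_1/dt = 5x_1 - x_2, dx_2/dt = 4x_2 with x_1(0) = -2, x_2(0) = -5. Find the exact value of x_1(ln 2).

A = [[5,-1],[0,4]]; eigenvalues λ = 4, 5.
Eigenvectors: (1,1) for λ=4, (-1,0) for λ=5.
From the initial condition, c_1 = -5, c_2 = -3.
x_1(ln 2) = (-5)(2^4)(1) + (-3)(2^5)(-1) = 16.

16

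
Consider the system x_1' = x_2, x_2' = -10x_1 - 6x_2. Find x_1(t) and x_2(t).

x_1(t) = K_1e^(-3t)cos(t) + K_2e^(-3t)sin(t), x_2(t) = -K_1e^(-3t)sin(t) - 3K_1e^(-3t)cos(t) - 3K_2e^(-3t)sin(t) + K_2e^(-3t)cos(t)

Coefficient matrix A = [[0, 1], [-10, -6]].
Characteristic polynomial det(A - λI) = λ^2 + 6λ + 10 = 0.
Eigenvalues λ = -3 ± i (complex conjugate pair).
For λ=-3+i: an eigenvector is (1,-3) - i(0,-1) = (1, -3 + i).
A real fundamental pair from Re and Im of e^((-3+i)t)v: X_1 = e^(-3t)(cos(t)·(1,-3) + sin(t)·(0,-1)), X_2 = e^(-3t)(sin(t)·(1,-3) - cos(t)·(0,-1)).
General solution: K_1X_1 + K_2X_2.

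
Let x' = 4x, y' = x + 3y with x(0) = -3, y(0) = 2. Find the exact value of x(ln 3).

-243

A = [[4,0],[1,3]]; eigenvalues λ = 3, 4.
Eigenvectors: (0,1) for λ=3, (-1,-1) for λ=4.
From the initial condition, c_1 = 5, c_2 = 3.
x(ln 3) = (5)(3^3)(0) + (3)(3^4)(-1) = -243.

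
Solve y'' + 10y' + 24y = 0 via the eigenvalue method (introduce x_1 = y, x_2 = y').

y(t) = K_1e^(-4t) + K_2e^(-6t)

Let x_1 = y, x_2 = y'. Then x_1' = x_2 and x_2' = -24x_1 - 10x_2.
A = [[0,1],[-24,-10]]; det(A-λI) = λ^2 + 10λ + 24.
Eigenvalues λ = -4, -6 with eigenvectors (1,-4), (1,-6).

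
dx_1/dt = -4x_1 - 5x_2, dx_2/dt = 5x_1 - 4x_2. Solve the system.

Coefficient matrix A = [[-4, -5], [5, -4]].
Characteristic polynomial det(A - λI) = λ^2 + 8λ + 41 = 0.
Eigenvalues λ = -4 ± 5i (complex conjugate pair).
For λ=-4+5i: an eigenvector is (0,-1) - i(1,0) = (0 - i, -1).
A real fundamental pair from Re and Im of e^((-4+5i)t)v: X_1 = e^(-4t)(cos(5t)·(0,-1) + sin(5t)·(1,0)), X_2 = e^(-4t)(sin(5t)·(0,-1) - cos(5t)·(1,0)).
General solution: C_1X_1 + C_2X_2.

x_1(t) = C_1e^(-4t)sin(5t) - C_2e^(-4t)cos(5t), x_2(t) = -C_1e^(-4t)cos(5t) - C_2e^(-4t)sin(5t)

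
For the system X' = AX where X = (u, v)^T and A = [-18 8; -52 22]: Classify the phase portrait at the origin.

unstable spiral

A = [[-18,8],[-52,22]]; det(A-λI) = λ^2 - 4λ + 20.
λ = 2 ± 4i: positive real part.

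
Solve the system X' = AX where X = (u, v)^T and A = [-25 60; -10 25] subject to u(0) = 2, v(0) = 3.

Coefficient matrix A = [[-25, 60], [-10, 25]].
Characteristic polynomial det(A - λI) = λ^2 - 25 = 0.
Eigenvalues λ = -5, 5.
For λ=-5: (A-λI) row 1 is [-20, 60], so an eigenvector is (3, 1).
For λ=5: (A-λI) row 1 is [-30, 60], so an eigenvector is (2, 1).
General solution: C_1e^(-5t)(3,1) + C_2e^(5t)(2,1).
Applying u(0)=2, v(0)=3 gives C_1=-4, C_2=7.

u(t) = 14e^(5t) - 12e^(-5t), v(t) = 7e^(5t) - 4e^(-5t)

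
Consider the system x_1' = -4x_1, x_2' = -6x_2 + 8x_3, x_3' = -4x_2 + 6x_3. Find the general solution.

x_1(t) = c_1e^(-4t), x_2(t) = c_2e^(2t) - 2c_3e^(-2t), x_3(t) = c_2e^(2t) - c_3e^(-2t)

Coefficient matrix A = [[-4, 0, 0], [0, -6, 8], [0, -4, 6]].
det(A - λI) = 0 gives eigenvalues λ = -4, 2, -2.
For λ=-4: eigenvector (1,0,0).
For λ=2: eigenvector (0,1,1).
For λ=-2: eigenvector (0,-2,-1).
General solution: c_1e^(-4t)(1,0,0) + c_2e^(2t)(0,1,1) + c_3e^(-2t)(0,-2,-1).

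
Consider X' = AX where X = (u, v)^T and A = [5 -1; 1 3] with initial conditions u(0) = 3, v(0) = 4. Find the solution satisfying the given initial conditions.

u(t) = -te^(4t) + 3e^(4t), v(t) = -te^(4t) + 4e^(4t)

Coefficient matrix A = [[5, -1], [1, 3]].
Characteristic polynomial det(A - λI) = λ^2 - 8λ + 16 = 0.
Single eigenvalue λ = 4 with algebraic multiplicity 2.
Eigenvector v = (1,1); generalized eigenvector w with (A-λI)w=v is (3,2).
General solution: e^(4t)[K_1·v + K_2·(t·v + w)].
Applying u(0)=3, v(0)=4 gives K_1=6, K_2=-1.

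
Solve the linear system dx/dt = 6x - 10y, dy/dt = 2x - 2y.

Coefficient matrix A = [[6, -10], [2, -2]].
Characteristic polynomial det(A - λI) = λ^2 - 4λ + 8 = 0.
Eigenvalues λ = 2 ± 2i (complex conjugate pair).
For λ=2+2i: an eigenvector is (1,0) - i(2,1) = (1 - 2i, 0 - i).
A real fundamental pair from Re and Im of e^((2+2i)t)v: X_1 = e^(2t)(cos(2t)·(1,0) + sin(2t)·(2,1)), X_2 = e^(2t)(sin(2t)·(1,0) - cos(2t)·(2,1)).
General solution: C_1X_1 + C_2X_2.

x(t) = 2C_1e^(2t)sin(2t) + C_1e^(2t)cos(2t) + C_2e^(2t)sin(2t) - 2C_2e^(2t)cos(2t), y(t) = C_1e^(2t)sin(2t) - C_2e^(2t)cos(2t)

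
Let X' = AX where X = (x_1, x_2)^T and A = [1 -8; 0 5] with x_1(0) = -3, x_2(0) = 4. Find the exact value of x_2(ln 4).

A = [[1,-8],[0,5]]; eigenvalues λ = 1, 5.
Eigenvectors: (1,0) for λ=1, (2,-1) for λ=5.
From the initial condition, c_1 = 5, c_2 = -4.
x_2(ln 4) = (5)(4^1)(0) + (-4)(4^5)(-1) = 4096.

4096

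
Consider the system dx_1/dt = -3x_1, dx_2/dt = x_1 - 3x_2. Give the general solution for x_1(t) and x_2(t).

Coefficient matrix A = [[-3, 0], [1, -3]].
Characteristic polynomial det(A - λI) = λ^2 + 6λ + 9 = 0.
Single eigenvalue λ = -3 with algebraic multiplicity 2.
Eigenvector v = (0,1); generalized eigenvector w with (A-λI)w=v is (1,-3).
General solution: e^(-3t)[C_1·v + C_2·(t·v + w)].

x_1(t) = C_2e^(-3t), x_2(t) = C_1e^(-3t) + C_2te^(-3t) - 3C_2e^(-3t)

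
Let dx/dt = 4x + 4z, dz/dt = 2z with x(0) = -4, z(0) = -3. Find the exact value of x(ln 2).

-136

A = [[4,4],[0,2]]; eigenvalues λ = 4, 2.
Eigenvectors: (-1,0) for λ=4, (-2,1) for λ=2.
From the initial condition, c_1 = 10, c_2 = -3.
x(ln 2) = (10)(2^4)(-1) + (-3)(2^2)(-2) = -136.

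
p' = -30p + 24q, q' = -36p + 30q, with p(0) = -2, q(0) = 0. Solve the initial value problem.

Coefficient matrix A = [[-30, 24], [-36, 30]].
Characteristic polynomial det(A - λI) = λ^2 - 36 = 0.
Eigenvalues λ = -6, 6.
For λ=-6: (A-λI) row 1 is [-24, 24], so an eigenvector is (1, 1).
For λ=6: (A-λI) row 1 is [-36, 24], so an eigenvector is (-2, -3).
General solution: K_1e^(-6t)(1,1) + K_2e^(6t)(-2,-3).
Applying p(0)=-2, q(0)=0 gives K_1=-6, K_2=-2.

p(t) = 4e^(6t) - 6e^(-6t), q(t) = 6e^(6t) - 6e^(-6t)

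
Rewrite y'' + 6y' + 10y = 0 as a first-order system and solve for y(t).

y(t) = c_1e^(-3t)cos(t) + c_2e^(-3t)sin(t)

Let x_1 = y, x_2 = y'. Then x_1' = x_2 and x_2' = -10x_1 - 6x_2.
A = [[0,1],[-10,-6]]; det(A-λI) = λ^2 + 6λ + 10.
Eigenvalues λ = -3 ± i.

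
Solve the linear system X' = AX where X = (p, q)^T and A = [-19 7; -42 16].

Coefficient matrix A = [[-19, 7], [-42, 16]].
Characteristic polynomial det(A - λI) = λ^2 + 3λ - 10 = 0.
Eigenvalues λ = 2, -5.
For λ=2: (A-λI) row 1 is [-21, 7], so an eigenvector is (1, 3).
For λ=-5: (A-λI) row 1 is [-14, 7], so an eigenvector is (-1, -2).
General solution: C_1e^(2t)(1,3) + C_2e^(-5t)(-1,-2).

p(t) = C_1e^(2t) - C_2e^(-5t), q(t) = 3C_1e^(2t) - 2C_2e^(-5t)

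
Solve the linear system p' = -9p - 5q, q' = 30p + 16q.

p(t) = C_1e^(6t) - C_2e^(t), q(t) = -3C_1e^(6t) + 2C_2e^(t)

Coefficient matrix A = [[-9, -5], [30, 16]].
Characteristic polynomial det(A - λI) = λ^2 - 7λ + 6 = 0.
Eigenvalues λ = 6, 1.
For λ=6: (A-λI) row 1 is [-15, -5], so an eigenvector is (1, -3).
For λ=1: (A-λI) row 1 is [-10, -5], so an eigenvector is (-1, 2).
General solution: C_1e^(6t)(1,-3) + C_2e^(t)(-1,2).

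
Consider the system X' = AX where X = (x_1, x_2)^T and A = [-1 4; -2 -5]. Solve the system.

Coefficient matrix A = [[-1, 4], [-2, -5]].
Characteristic polynomial det(A - λI) = λ^2 + 6λ + 13 = 0.
Eigenvalues λ = -3 ± 2i (complex conjugate pair).
For λ=-3+2i: an eigenvector is (1,-1) - i(-1,0) = (1 + i, -1).
A real fundamental pair from Re and Im of e^((-3+2i)t)v: X_1 = e^(-3t)(cos(2t)·(1,-1) + sin(2t)·(-1,0)), X_2 = e^(-3t)(sin(2t)·(1,-1) - cos(2t)·(-1,0)).
General solution: C_1X_1 + C_2X_2.

x_1(t) = -C_1e^(-3t)sin(2t) + C_1e^(-3t)cos(2t) + C_2e^(-3t)sin(2t) + C_2e^(-3t)cos(2t), x_2(t) = -C_1e^(-3t)cos(2t) - C_2e^(-3t)sin(2t)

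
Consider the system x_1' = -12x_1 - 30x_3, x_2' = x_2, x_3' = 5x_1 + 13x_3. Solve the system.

x_1(t) = 3K_2e^(-2t) - 2K_3e^(3t), x_2(t) = K_1e^(t), x_3(t) = -K_2e^(-2t) + K_3e^(3t)

Coefficient matrix A = [[-12, 0, -30], [0, 1, 0], [5, 0, 13]].
det(A - λI) = 0 gives eigenvalues λ = 1, -2, 3.
For λ=1: eigenvector (0,1,0).
For λ=-2: eigenvector (3,0,-1).
For λ=3: eigenvector (-2,0,1).
General solution: K_1e^(t)(0,1,0) + K_2e^(-2t)(3,0,-1) + K_3e^(3t)(-2,0,1).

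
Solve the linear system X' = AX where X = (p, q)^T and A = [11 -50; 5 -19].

Coefficient matrix A = [[11, -50], [5, -19]].
Characteristic polynomial det(A - λI) = λ^2 + 8λ + 41 = 0.
Eigenvalues λ = -4 ± 5i (complex conjugate pair).
For λ=-4+5i: an eigenvector is (3,1) - i(-1,0) = (3 + i, 1).
A real fundamental pair from Re and Im of e^((-4+5i)t)v: X_1 = e^(-4t)(cos(5t)·(3,1) + sin(5t)·(-1,0)), X_2 = e^(-4t)(sin(5t)·(3,1) - cos(5t)·(-1,0)).
General solution: C_1X_1 + C_2X_2.

p(t) = -C_1e^(-4t)sin(5t) + 3C_1e^(-4t)cos(5t) + 3C_2e^(-4t)sin(5t) + C_2e^(-4t)cos(5t), q(t) = C_1e^(-4t)cos(5t) + C_2e^(-4t)sin(5t)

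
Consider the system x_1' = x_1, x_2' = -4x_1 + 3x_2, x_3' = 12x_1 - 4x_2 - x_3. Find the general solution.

x_1(t) = K_1e^(t), x_2(t) = 2K_1e^(t) + K_3e^(3t), x_3(t) = 2K_1e^(t) + K_2e^(-t) - K_3e^(3t)

Coefficient matrix A = [[1, 0, 0], [-4, 3, 0], [12, -4, -1]].
det(A - λI) = 0 gives eigenvalues λ = 1, -1, 3.
For λ=1: eigenvector (1,2,2).
For λ=-1: eigenvector (0,0,1).
For λ=3: eigenvector (0,1,-1).
General solution: K_1e^(t)(1,2,2) + K_2e^(-t)(0,0,1) + K_3e^(3t)(0,1,-1).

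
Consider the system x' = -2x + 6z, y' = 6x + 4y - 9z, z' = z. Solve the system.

x(t) = C_1e^(-2t) + 2C_2e^(t), y(t) = -C_1e^(-2t) - C_2e^(t) + C_3e^(4t), z(t) = C_2e^(t)

Coefficient matrix A = [[-2, 0, 6], [6, 4, -9], [0, 0, 1]].
det(A - λI) = 0 gives eigenvalues λ = -2, 1, 4.
For λ=-2: eigenvector (1,-1,0).
For λ=1: eigenvector (2,-1,1).
For λ=4: eigenvector (0,1,0).
General solution: C_1e^(-2t)(1,-1,0) + C_2e^(t)(2,-1,1) + C_3e^(4t)(0,1,0).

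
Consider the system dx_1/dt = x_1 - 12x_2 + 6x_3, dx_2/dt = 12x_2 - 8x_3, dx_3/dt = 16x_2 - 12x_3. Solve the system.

Coefficient matrix A = [[1, -12, 6], [0, 12, -8], [0, 16, -12]].
det(A - λI) = 0 gives eigenvalues λ = 1, -4, 4.
For λ=1: eigenvector (1,0,0).
For λ=-4: eigenvector (0,1,2).
For λ=4: eigenvector (2,-1,-1).
General solution: C_1e^(t)(1,0,0) + C_2e^(-4t)(0,1,2) + C_3e^(4t)(2,-1,-1).

x_1(t) = C_1e^(t) + 2C_3e^(4t), x_2(t) = C_2e^(-4t) - C_3e^(4t), x_3(t) = 2C_2e^(-4t) - C_3e^(4t)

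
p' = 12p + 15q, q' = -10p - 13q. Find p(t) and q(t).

p(t) = -3C_1e^(2t) - C_2e^(-3t), q(t) = 2C_1e^(2t) + C_2e^(-3t)

Coefficient matrix A = [[12, 15], [-10, -13]].
Characteristic polynomial det(A - λI) = λ^2 + λ - 6 = 0.
Eigenvalues λ = 2, -3.
For λ=2: (A-λI) row 1 is [10, 15], so an eigenvector is (-3, 2).
For λ=-3: (A-λI) row 1 is [15, 15], so an eigenvector is (-1, 1).
General solution: C_1e^(2t)(-3,2) + C_2e^(-3t)(-1,1).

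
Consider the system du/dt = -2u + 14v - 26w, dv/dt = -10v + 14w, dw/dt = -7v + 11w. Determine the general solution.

Coefficient matrix A = [[-2, 14, -26], [0, -10, 14], [0, -7, 11]].
det(A - λI) = 0 gives eigenvalues λ = -3, 4, -2.
For λ=-3: eigenvector (2,-2,-1).
For λ=4: eigenvector (-2,1,1).
For λ=-2: eigenvector (1,0,0).
General solution: C_1e^(-3t)(2,-2,-1) + C_2e^(4t)(-2,1,1) + C_3e^(-2t)(1,0,0).

u(t) = 2C_1e^(-3t) - 2C_2e^(4t) + C_3e^(-2t), v(t) = -2C_1e^(-3t) + C_2e^(4t), w(t) = -C_1e^(-3t) + C_2e^(4t)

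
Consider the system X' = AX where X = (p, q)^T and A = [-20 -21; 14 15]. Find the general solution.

Coefficient matrix A = [[-20, -21], [14, 15]].
Characteristic polynomial det(A - λI) = λ^2 + 5λ - 6 = 0.
Eigenvalues λ = 1, -6.
For λ=1: (A-λI) row 1 is [-21, -21], so an eigenvector is (-1, 1).
For λ=-6: (A-λI) row 1 is [-14, -21], so an eigenvector is (-3, 2).
General solution: K_1e^(t)(-1,1) + K_2e^(-6t)(-3,2).

p(t) = -K_1e^(t) - 3K_2e^(-6t), q(t) = K_1e^(t) + 2K_2e^(-6t)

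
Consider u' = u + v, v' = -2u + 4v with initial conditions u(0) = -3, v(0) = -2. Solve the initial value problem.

Coefficient matrix A = [[1, 1], [-2, 4]].
Characteristic polynomial det(A - λI) = λ^2 - 5λ + 6 = 0.
Eigenvalues λ = 2, 3.
For λ=2: (A-λI) row 1 is [-1, 1], so an eigenvector is (-1, -1).
For λ=3: (A-λI) row 1 is [-2, 1], so an eigenvector is (1, 2).
General solution: K_1e^(2t)(-1,-1) + K_2e^(3t)(1,2).
Applying u(0)=-3, v(0)=-2 gives K_1=4, K_2=1.

u(t) = e^(3t) - 4e^(2t), v(t) = 2e^(3t) - 4e^(2t)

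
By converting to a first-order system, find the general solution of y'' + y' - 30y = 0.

Let x_1 = y, x_2 = y'. Then x_1' = x_2 and x_2' = 30x_1 - x_2.
A = [[0,1],[30,-1]]; det(A-λI) = λ^2 + λ - 30.
Eigenvalues λ = -6, 5 with eigenvectors (1,-6), (1,5).

y(t) = c_1e^(-6t) + c_2e^(5t)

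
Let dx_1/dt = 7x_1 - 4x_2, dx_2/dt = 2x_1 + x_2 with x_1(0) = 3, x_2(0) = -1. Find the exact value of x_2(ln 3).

A = [[7,-4],[2,1]]; eigenvalues λ = 5, 3.
Eigenvectors: (-2,-1) for λ=5, (-1,-1) for λ=3.
From the initial condition, c_1 = -4, c_2 = 5.
x_2(ln 3) = (-4)(3^5)(-1) + (5)(3^3)(-1) = 837.

837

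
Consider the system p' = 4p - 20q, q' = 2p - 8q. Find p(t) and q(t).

Coefficient matrix A = [[4, -20], [2, -8]].
Characteristic polynomial det(A - λI) = λ^2 + 4λ + 8 = 0.
Eigenvalues λ = -2 ± 2i (complex conjugate pair).
For λ=-2+2i: an eigenvector is (3,1) - i(-1,0) = (3 + i, 1).
A real fundamental pair from Re and Im of e^((-2+2i)t)v: X_1 = e^(-2t)(cos(2t)·(3,1) + sin(2t)·(-1,0)), X_2 = e^(-2t)(sin(2t)·(3,1) - cos(2t)·(-1,0)).
General solution: K_1X_1 + K_2X_2.

p(t) = -K_1e^(-2t)sin(2t) + 3K_1e^(-2t)cos(2t) + 3K_2e^(-2t)sin(2t) + K_2e^(-2t)cos(2t), q(t) = K_1e^(-2t)cos(2t) + K_2e^(-2t)sin(2t)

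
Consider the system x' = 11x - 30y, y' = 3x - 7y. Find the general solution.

Coefficient matrix A = [[11, -30], [3, -7]].
Characteristic polynomial det(A - λI) = λ^2 - 4λ + 13 = 0.
Eigenvalues λ = 2 ± 3i (complex conjugate pair).
For λ=2+3i: an eigenvector is (-3,-1) - i(1,0) = (-3 - i, -1).
A real fundamental pair from Re and Im of e^((2+3i)t)v: X_1 = e^(2t)(cos(3t)·(-3,-1) + sin(3t)·(1,0)), X_2 = e^(2t)(sin(3t)·(-3,-1) - cos(3t)·(1,0)).
General solution: c_1X_1 + c_2X_2.

x(t) = c_1e^(2t)sin(3t) - 3c_1e^(2t)cos(3t) - 3c_2e^(2t)sin(3t) - c_2e^(2t)cos(3t), y(t) = -c_1e^(2t)cos(3t) - c_2e^(2t)sin(3t)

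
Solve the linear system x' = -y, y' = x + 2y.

Coefficient matrix A = [[0, -1], [1, 2]].
Characteristic polynomial det(A - λI) = λ^2 - 2λ + 1 = 0.
Single eigenvalue λ = 1 with algebraic multiplicity 2.
Eigenvector v = (-1,1); generalized eigenvector w with (A-λI)w=v is (1,0).
General solution: e^(t)[K_1·v + K_2·(t·v + w)].

x(t) = -K_1e^(t) - K_2te^(t) + K_2e^(t), y(t) = K_1e^(t) + K_2te^(t)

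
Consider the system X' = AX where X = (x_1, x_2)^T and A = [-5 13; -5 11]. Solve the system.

Coefficient matrix A = [[-5, 13], [-5, 11]].
Characteristic polynomial det(A - λI) = λ^2 - 6λ + 10 = 0.
Eigenvalues λ = 3 ± i (complex conjugate pair).
For λ=3+i: an eigenvector is (-3,-2) - i(-2,-1) = (-3 + 2i, -2 + i).
A real fundamental pair from Re and Im of e^((3+i)t)v: X_1 = e^(3t)(cos(t)·(-3,-2) + sin(t)·(-2,-1)), X_2 = e^(3t)(sin(t)·(-3,-2) - cos(t)·(-2,-1)).
General solution: K_1X_1 + K_2X_2.

x_1(t) = -2K_1e^(3t)sin(t) - 3K_1e^(3t)cos(t) - 3K_2e^(3t)sin(t) + 2K_2e^(3t)cos(t), x_2(t) = -K_1e^(3t)sin(t) - 2K_1e^(3t)cos(t) - 2K_2e^(3t)sin(t) + K_2e^(3t)cos(t)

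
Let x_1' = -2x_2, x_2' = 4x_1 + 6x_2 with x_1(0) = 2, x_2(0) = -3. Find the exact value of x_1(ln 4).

A = [[0,-2],[4,6]]; eigenvalues λ = 2, 4.
Eigenvectors: (1,-1) for λ=2, (-1,2) for λ=4.
From the initial condition, c_1 = 1, c_2 = -1.
x_1(ln 4) = (1)(4^2)(1) + (-1)(4^4)(-1) = 272.

272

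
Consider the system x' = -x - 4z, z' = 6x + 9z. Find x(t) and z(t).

Coefficient matrix A = [[-1, -4], [6, 9]].
Characteristic polynomial det(A - λI) = λ^2 - 8λ + 15 = 0.
Eigenvalues λ = 3, 5.
For λ=3: (A-λI) row 1 is [-4, -4], so an eigenvector is (-1, 1).
For λ=5: (A-λI) row 1 is [-6, -4], so an eigenvector is (-2, 3).
General solution: C_1e^(3t)(-1,1) + C_2e^(5t)(-2,3).

x(t) = -C_1e^(3t) - 2C_2e^(5t), z(t) = C_1e^(3t) + 3C_2e^(5t)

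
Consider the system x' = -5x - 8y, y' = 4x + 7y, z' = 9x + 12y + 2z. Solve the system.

x(t) = -c_1e^(3t) - 2c_2e^(-t), y(t) = c_1e^(3t) + c_2e^(-t), z(t) = 3c_1e^(3t) + 2c_2e^(-t) + c_3e^(2t)

Coefficient matrix A = [[-5, -8, 0], [4, 7, 0], [9, 12, 2]].
det(A - λI) = 0 gives eigenvalues λ = 3, -1, 2.
For λ=3: eigenvector (-1,1,3).
For λ=-1: eigenvector (-2,1,2).
For λ=2: eigenvector (0,0,1).
General solution: c_1e^(3t)(-1,1,3) + c_2e^(-t)(-2,1,2) + c_3e^(2t)(0,0,1).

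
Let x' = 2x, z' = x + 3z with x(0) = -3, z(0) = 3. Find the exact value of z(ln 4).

48

A = [[2,0],[1,3]]; eigenvalues λ = 3, 2.
Eigenvectors: (0,-1) for λ=3, (-1,1) for λ=2.
From the initial condition, c_1 = 0, c_2 = 3.
z(ln 4) = (0)(4^3)(-1) + (3)(4^2)(1) = 48.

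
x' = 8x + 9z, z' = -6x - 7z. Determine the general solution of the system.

x(t) = -K_1e^(-t) + 3K_2e^(2t), z(t) = K_1e^(-t) - 2K_2e^(2t)

Coefficient matrix A = [[8, 9], [-6, -7]].
Characteristic polynomial det(A - λI) = λ^2 - λ - 2 = 0.
Eigenvalues λ = -1, 2.
For λ=-1: (A-λI) row 1 is [9, 9], so an eigenvector is (-1, 1).
For λ=2: (A-λI) row 1 is [6, 9], so an eigenvector is (3, -2).
General solution: K_1e^(-t)(-1,1) + K_2e^(2t)(3,-2).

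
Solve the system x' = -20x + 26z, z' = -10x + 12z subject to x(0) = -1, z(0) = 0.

x(t) = 8e^(-4t)sin(2t) - e^(-4t)cos(2t), z(t) = 5e^(-4t)sin(2t)

Coefficient matrix A = [[-20, 26], [-10, 12]].
Characteristic polynomial det(A - λI) = λ^2 + 8λ + 20 = 0.
Eigenvalues λ = -4 ± 2i (complex conjugate pair).
For λ=-4+2i: an eigenvector is (-2,-1) - i(3,2) = (-2 - 3i, -1 - 2i).
A real fundamental pair from Re and Im of e^((-4+2i)t)v: X_1 = e^(-4t)(cos(2t)·(-2,-1) + sin(2t)·(3,2)), X_2 = e^(-4t)(sin(2t)·(-2,-1) - cos(2t)·(3,2)).
General solution: C_1X_1 + C_2X_2.
Applying x(0)=-1, z(0)=0 gives C_1=2, C_2=-1.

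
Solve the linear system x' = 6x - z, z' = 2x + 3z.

x(t) = C_1e^(5t) + C_2e^(4t), z(t) = C_1e^(5t) + 2C_2e^(4t)

Coefficient matrix A = [[6, -1], [2, 3]].
Characteristic polynomial det(A - λI) = λ^2 - 9λ + 20 = 0.
Eigenvalues λ = 5, 4.
For λ=5: (A-λI) row 1 is [1, -1], so an eigenvector is (1, 1).
For λ=4: (A-λI) row 1 is [2, -1], so an eigenvector is (1, 2).
General solution: C_1e^(5t)(1,1) + C_2e^(4t)(1,2).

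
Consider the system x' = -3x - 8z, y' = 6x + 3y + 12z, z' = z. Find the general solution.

Coefficient matrix A = [[-3, 0, -8], [6, 3, 12], [0, 0, 1]].
det(A - λI) = 0 gives eigenvalues λ = -3, 3, 1.
For λ=-3: eigenvector (1,-1,0).
For λ=3: eigenvector (0,1,0).
For λ=1: eigenvector (-2,0,1).
General solution: C_1e^(-3t)(1,-1,0) + C_2e^(3t)(0,1,0) + C_3e^(t)(-2,0,1).

x(t) = C_1e^(-3t) - 2C_3e^(t), y(t) = -C_1e^(-3t) + C_2e^(3t), z(t) = C_3e^(t)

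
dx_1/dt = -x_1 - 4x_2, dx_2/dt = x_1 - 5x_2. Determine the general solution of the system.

Coefficient matrix A = [[-1, -4], [1, -5]].
Characteristic polynomial det(A - λI) = λ^2 + 6λ + 9 = 0.
Single eigenvalue λ = -3 with algebraic multiplicity 2.
Eigenvector v = (-2,-1); generalized eigenvector w with (A-λI)w=v is (3,2).
General solution: e^(-3t)[C_1·v + C_2·(t·v + w)].

x_1(t) = -2C_1e^(-3t) - 2C_2te^(-3t) + 3C_2e^(-3t), x_2(t) = -C_1e^(-3t) - C_2te^(-3t) + 2C_2e^(-3t)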